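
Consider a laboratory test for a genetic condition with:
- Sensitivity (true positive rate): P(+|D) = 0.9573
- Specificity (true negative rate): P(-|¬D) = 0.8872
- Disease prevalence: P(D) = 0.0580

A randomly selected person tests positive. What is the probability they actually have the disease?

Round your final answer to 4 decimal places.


Let D = has disease, + = positive test

Given:
- P(D) = 0.0580 (prevalence)
- P(+|D) = 0.9573 (sensitivity)
- P(-|¬D) = 0.8872 (specificity)
- P(+|¬D) = 0.1128 (false positive rate = 1 - specificity)

Step 1: Find P(+)
P(+) = P(+|D)P(D) + P(+|¬D)P(¬D)
     = 0.9573 × 0.0580 + 0.1128 × 0.9420
     = 0.05552340 + 0.10625760
     = 0.16178100

Step 2: Apply Bayes' theorem for P(D|+)
P(D|+) = P(+|D)P(D) / P(+)
       = 0.05552340 / 0.16178100
       = 0.3432


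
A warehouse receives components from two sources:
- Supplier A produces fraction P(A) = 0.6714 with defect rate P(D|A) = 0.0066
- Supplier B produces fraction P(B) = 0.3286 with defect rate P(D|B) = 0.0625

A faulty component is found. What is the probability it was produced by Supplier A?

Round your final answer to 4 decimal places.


Let A = from Supplier A, D = faulty

Given:
- P(A) = 0.6714, P(B) = 0.3286
- P(D|A) = 0.0066, P(D|B) = 0.0625

Step 1: Find P(D)
P(D) = P(D|A)P(A) + P(D|B)P(B)
     = 0.0066 × 0.6714 + 0.0625 × 0.3286
     = 0.00443124 + 0.02053750
     = 0.02496874

Step 2: Apply Bayes' theorem
P(A|D) = P(D|A)P(A) / P(D)
       = 0.00443124 / 0.02496874
       = 0.1775


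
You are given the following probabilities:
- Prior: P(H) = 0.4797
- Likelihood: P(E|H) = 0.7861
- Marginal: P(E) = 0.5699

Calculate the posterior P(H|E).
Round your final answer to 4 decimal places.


Using Bayes' theorem:

P(H|E) = P(E|H) × P(H) / P(E)
       = 0.7861 × 0.4797 / 0.5699
       = 0.37709217 / 0.5699
       = 0.6617

The evidence strengthens our belief in H.
Prior: 0.4797 → Posterior: 0.6617


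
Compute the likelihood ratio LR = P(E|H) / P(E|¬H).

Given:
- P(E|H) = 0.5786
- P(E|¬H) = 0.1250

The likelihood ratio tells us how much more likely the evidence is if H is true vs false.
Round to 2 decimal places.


Likelihood Ratio (LR) = P(E|H) / P(E|¬H)

LR = 0.5786 / 0.1250
   = 4.63

The evidence is 4.63 times more likely if H is true than if H is false.
LR > 1, so observing E raises the odds in favor of H.


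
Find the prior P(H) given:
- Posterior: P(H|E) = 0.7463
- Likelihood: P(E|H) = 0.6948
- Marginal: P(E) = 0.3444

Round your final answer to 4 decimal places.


From Bayes' theorem: P(H|E) = P(E|H) × P(H) / P(E)

Rearranging for P(H):
P(H) = P(H|E) × P(E) / P(E|H)
     = 0.7463 × 0.3444 / 0.6948
     = 0.25702572 / 0.6948
     = 0.3699


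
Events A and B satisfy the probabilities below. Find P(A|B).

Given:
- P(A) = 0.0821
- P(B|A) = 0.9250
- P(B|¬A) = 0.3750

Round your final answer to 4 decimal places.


Bayes' theorem: P(A|B) = P(B|A) × P(A) / P(B)

Step 1: Calculate P(B) using law of total probability
P(B) = P(B|A)P(A) + P(B|¬A)P(¬A)
     = 0.9250 × 0.0821 + 0.3750 × 0.9179
     = 0.07594250 + 0.34421250
     = 0.42015500

Step 2: Apply Bayes' theorem
P(A|B) = P(B|A) × P(A) / P(B)
       = 0.07594250 / 0.42015500
       = 0.1807


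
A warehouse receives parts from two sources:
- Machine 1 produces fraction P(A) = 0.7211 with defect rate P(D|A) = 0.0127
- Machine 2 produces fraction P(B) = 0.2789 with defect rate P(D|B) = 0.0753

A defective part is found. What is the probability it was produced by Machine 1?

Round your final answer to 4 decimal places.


Let A = from Machine 1, D = defective

Given:
- P(A) = 0.7211, P(B) = 0.2789
- P(D|A) = 0.0127, P(D|B) = 0.0753

Step 1: Find P(D)
P(D) = P(D|A)P(A) + P(D|B)P(B)
     = 0.0127 × 0.7211 + 0.0753 × 0.2789
     = 0.00915797 + 0.02100117
     = 0.03015914

Step 2: Apply Bayes' theorem
P(A|D) = P(D|A)P(A) / P(D)
       = 0.00915797 / 0.03015914
       = 0.3037


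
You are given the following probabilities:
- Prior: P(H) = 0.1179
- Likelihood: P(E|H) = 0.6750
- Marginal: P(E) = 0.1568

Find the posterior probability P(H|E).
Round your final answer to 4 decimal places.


Using Bayes' theorem:

P(H|E) = P(E|H) × P(H) / P(E)
       = 0.6750 × 0.1179 / 0.1568
       = 0.07958250 / 0.1568
       = 0.5075

The evidence strengthens our belief in H.
Prior: 0.1179 → Posterior: 0.5075


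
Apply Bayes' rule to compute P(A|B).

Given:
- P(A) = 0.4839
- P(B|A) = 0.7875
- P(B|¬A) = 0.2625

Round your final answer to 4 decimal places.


Bayes' theorem: P(A|B) = P(B|A) × P(A) / P(B)

Step 1: Calculate P(B) using law of total probability
P(B) = P(B|A)P(A) + P(B|¬A)P(¬A)
     = 0.7875 × 0.4839 + 0.2625 × 0.5161
     = 0.38107125 + 0.13547625
     = 0.51654750

Step 2: Apply Bayes' theorem
P(A|B) = P(B|A) × P(A) / P(B)
       = 0.38107125 / 0.51654750
       = 0.7377


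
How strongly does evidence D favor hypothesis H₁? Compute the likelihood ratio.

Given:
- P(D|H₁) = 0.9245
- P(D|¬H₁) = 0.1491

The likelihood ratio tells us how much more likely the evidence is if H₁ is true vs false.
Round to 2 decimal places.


Likelihood Ratio (LR) = P(D|H₁) / P(D|¬H₁)

LR = 0.9245 / 0.1491
   = 6.20

The evidence is 6.20 times more likely if H₁ is true than if H₁ is false.
Since LR > 1, the evidence supports H₁ over ¬H₁.


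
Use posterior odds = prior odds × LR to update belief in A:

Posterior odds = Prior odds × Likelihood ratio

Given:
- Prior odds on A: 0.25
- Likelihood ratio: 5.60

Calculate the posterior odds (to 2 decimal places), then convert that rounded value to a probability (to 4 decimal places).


Step 1: Calculate posterior odds
Posterior odds = Prior odds × LR
               = 0.25 × 5.60
               = 1.40

Step 2: Convert to probability
P(A|E) = Posterior odds / (1 + Posterior odds)
       = 1.40 / (1 + 1.40)
       = 1.40 / 2.40
       = 0.5833

The evidence increased P(A) from 0.2000 to 0.5833.


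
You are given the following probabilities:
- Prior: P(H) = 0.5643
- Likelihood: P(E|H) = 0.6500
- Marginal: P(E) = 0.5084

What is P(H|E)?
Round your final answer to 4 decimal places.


Using Bayes' theorem:

P(H|E) = P(E|H) × P(H) / P(E)
       = 0.6500 × 0.5643 / 0.5084
       = 0.36679500 / 0.5084
       = 0.7215

The evidence strengthens our belief in H.
Prior: 0.5643 → Posterior: 0.7215


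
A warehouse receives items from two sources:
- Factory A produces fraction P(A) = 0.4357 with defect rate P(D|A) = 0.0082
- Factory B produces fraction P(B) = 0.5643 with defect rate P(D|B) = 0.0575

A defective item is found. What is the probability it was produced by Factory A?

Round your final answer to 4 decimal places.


Let A = from Factory A, D = defective

Given:
- P(A) = 0.4357, P(B) = 0.5643
- P(D|A) = 0.0082, P(D|B) = 0.0575

Step 1: Find P(D)
P(D) = P(D|A)P(A) + P(D|B)P(B)
     = 0.0082 × 0.4357 + 0.0575 × 0.5643
     = 0.00357274 + 0.03244725
     = 0.03601999

Step 2: Apply Bayes' theorem
P(A|D) = P(D|A)P(A) / P(D)
       = 0.00357274 / 0.03601999
       = 0.0992


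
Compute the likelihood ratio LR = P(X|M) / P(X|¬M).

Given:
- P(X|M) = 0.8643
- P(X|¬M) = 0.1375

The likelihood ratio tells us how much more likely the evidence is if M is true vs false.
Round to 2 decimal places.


Likelihood Ratio (LR) = P(X|M) / P(X|¬M)

LR = 0.8643 / 0.1375
   = 6.29

The evidence is 6.29 times more likely if M is true than if M is false.
Since LR > 1, the evidence supports M over ¬M.


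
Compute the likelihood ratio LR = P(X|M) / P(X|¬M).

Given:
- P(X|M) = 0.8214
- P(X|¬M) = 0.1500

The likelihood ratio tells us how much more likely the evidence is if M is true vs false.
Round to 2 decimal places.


Likelihood Ratio (LR) = P(X|M) / P(X|¬M)

LR = 0.8214 / 0.1500
   = 5.48

The evidence is 5.48 times more likely if M is true than if M is false.
LR > 1, so observing X raises the odds in favor of M.


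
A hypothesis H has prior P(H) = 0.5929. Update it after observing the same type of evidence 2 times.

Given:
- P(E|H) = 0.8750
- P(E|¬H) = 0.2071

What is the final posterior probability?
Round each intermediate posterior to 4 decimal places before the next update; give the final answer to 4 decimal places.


Sequential Bayesian updating:

Initial prior: P(H) = 0.5929

Update 1:
  P(E) = 0.8750 × 0.5929 + 0.2071 × 0.4071 = 0.51878750 + 0.08431041 = 0.60309791
  P(H|E) = 0.51878750 / 0.60309791 = 0.8602

Update 2:
  P(E) = 0.8750 × 0.8602 + 0.2071 × 0.1398 = 0.75267500 + 0.02895258 = 0.78162758
  P(H|E) = 0.75267500 / 0.78162758 = 0.9630

Final posterior: 0.9630


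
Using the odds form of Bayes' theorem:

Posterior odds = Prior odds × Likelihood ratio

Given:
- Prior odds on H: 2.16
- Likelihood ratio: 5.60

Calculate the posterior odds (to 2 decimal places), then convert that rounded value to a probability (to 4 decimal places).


Step 1: Calculate posterior odds
Posterior odds = Prior odds × LR
               = 2.16 × 5.60
               = 12.10

Step 2: Convert to probability
P(H|E) = Posterior odds / (1 + Posterior odds)
       = 12.10 / (1 + 12.10)
       = 12.10 / 13.10
       = 0.9237

The evidence increased P(H) from 0.6835 to 0.9237.


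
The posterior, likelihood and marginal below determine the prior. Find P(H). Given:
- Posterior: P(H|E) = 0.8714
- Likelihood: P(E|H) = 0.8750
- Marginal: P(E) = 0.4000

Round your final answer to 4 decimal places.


From Bayes' theorem: P(H|E) = P(E|H) × P(H) / P(E)

Rearranging for P(H):
P(H) = P(H|E) × P(E) / P(E|H)
     = 0.8714 × 0.4000 / 0.8750
     = 0.34856000 / 0.8750
     = 0.3984


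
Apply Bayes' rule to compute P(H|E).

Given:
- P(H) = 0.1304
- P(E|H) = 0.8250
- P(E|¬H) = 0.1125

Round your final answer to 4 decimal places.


Bayes' theorem: P(H|E) = P(E|H) × P(H) / P(E)

Step 1: Calculate P(E) using law of total probability
P(E) = P(E|H)P(H) + P(E|¬H)P(¬H)
     = 0.8250 × 0.1304 + 0.1125 × 0.8696
     = 0.10758000 + 0.09783000
     = 0.20541000

Step 2: Apply Bayes' theorem
P(H|E) = P(E|H) × P(H) / P(E)
       = 0.10758000 / 0.20541000
       = 0.5237


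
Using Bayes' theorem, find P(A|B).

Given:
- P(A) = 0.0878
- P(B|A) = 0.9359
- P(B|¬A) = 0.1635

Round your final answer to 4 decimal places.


Bayes' theorem: P(A|B) = P(B|A) × P(A) / P(B)

Step 1: Calculate P(B) using law of total probability
P(B) = P(B|A)P(A) + P(B|¬A)P(¬A)
     = 0.9359 × 0.0878 + 0.1635 × 0.9122
     = 0.08217202 + 0.14914470
     = 0.23131672

Step 2: Apply Bayes' theorem
P(A|B) = P(B|A) × P(A) / P(B)
       = 0.08217202 / 0.23131672
       = 0.3552


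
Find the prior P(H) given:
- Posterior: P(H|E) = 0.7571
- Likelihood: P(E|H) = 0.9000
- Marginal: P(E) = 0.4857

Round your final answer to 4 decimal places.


From Bayes' theorem: P(H|E) = P(E|H) × P(H) / P(E)

Rearranging for P(H):
P(H) = P(H|E) × P(E) / P(E|H)
     = 0.7571 × 0.4857 / 0.9000
     = 0.36772347 / 0.9000
     = 0.4086


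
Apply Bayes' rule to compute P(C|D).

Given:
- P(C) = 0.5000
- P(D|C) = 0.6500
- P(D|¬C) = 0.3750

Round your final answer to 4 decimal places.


Bayes' theorem: P(C|D) = P(D|C) × P(C) / P(D)

Step 1: Calculate P(D) using law of total probability
P(D) = P(D|C)P(C) + P(D|¬C)P(¬C)
     = 0.6500 × 0.5000 + 0.3750 × 0.5000
     = 0.32500000 + 0.18750000
     = 0.51250000

Step 2: Apply Bayes' theorem
P(C|D) = P(D|C) × P(C) / P(D)
       = 0.32500000 / 0.51250000
       = 0.6341


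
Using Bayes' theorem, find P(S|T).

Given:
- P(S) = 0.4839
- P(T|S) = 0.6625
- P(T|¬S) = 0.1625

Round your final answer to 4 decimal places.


Bayes' theorem: P(S|T) = P(T|S) × P(S) / P(T)

Step 1: Calculate P(T) using law of total probability
P(T) = P(T|S)P(S) + P(T|¬S)P(¬S)
     = 0.6625 × 0.4839 + 0.1625 × 0.5161
     = 0.32058375 + 0.08386625
     = 0.40445000

Step 2: Apply Bayes' theorem
P(S|T) = P(T|S) × P(S) / P(T)
       = 0.32058375 / 0.40445000
       = 0.7926


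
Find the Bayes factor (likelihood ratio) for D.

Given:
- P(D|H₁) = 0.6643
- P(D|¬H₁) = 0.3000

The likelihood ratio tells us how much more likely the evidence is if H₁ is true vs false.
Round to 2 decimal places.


Likelihood Ratio (LR) = P(D|H₁) / P(D|¬H₁)

LR = 0.6643 / 0.3000
   = 2.21

The evidence is 2.21 times more likely if H₁ is true than if H₁ is false.
LR > 1, so observing D raises the odds in favor of H₁.


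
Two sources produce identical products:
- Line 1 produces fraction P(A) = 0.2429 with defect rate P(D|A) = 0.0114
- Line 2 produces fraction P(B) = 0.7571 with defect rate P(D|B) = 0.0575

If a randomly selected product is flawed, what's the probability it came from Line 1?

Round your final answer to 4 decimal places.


Let A = from Line 1, D = flawed

Given:
- P(A) = 0.2429, P(B) = 0.7571
- P(D|A) = 0.0114, P(D|B) = 0.0575

Step 1: Find P(D)
P(D) = P(D|A)P(A) + P(D|B)P(B)
     = 0.0114 × 0.2429 + 0.0575 × 0.7571
     = 0.00276906 + 0.04353325
     = 0.04630231

Step 2: Apply Bayes' theorem
P(A|D) = P(D|A)P(A) / P(D)
       = 0.00276906 / 0.04630231
       = 0.0598


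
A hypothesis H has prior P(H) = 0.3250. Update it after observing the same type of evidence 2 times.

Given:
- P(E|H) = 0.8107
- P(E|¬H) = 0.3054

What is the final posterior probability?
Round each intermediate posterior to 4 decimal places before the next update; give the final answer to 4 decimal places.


Sequential Bayesian updating:

Initial prior: P(H) = 0.3250

Update 1:
  P(E) = 0.8107 × 0.3250 + 0.3054 × 0.6750 = 0.26347750 + 0.20614500 = 0.46962250
  P(H|E) = 0.26347750 / 0.46962250 = 0.5610

Update 2:
  P(E) = 0.8107 × 0.5610 + 0.3054 × 0.4390 = 0.45480270 + 0.13407060 = 0.58887330
  P(H|E) = 0.45480270 / 0.58887330 = 0.7723

Final posterior: 0.7723


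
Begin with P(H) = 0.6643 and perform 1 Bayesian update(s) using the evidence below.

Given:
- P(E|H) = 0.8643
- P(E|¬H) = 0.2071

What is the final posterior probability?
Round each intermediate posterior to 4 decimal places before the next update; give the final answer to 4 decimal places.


Sequential Bayesian updating:

Initial prior: P(H) = 0.6643

Update 1:
  P(E) = 0.8643 × 0.6643 + 0.2071 × 0.3357 = 0.57415449 + 0.06952347 = 0.64367796
  P(H|E) = 0.57415449 / 0.64367796 = 0.8920

Final posterior: 0.8920


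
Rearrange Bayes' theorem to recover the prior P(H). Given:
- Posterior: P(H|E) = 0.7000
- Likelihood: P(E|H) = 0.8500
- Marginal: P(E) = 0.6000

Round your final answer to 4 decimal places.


From Bayes' theorem: P(H|E) = P(E|H) × P(H) / P(E)

Rearranging for P(H):
P(H) = P(H|E) × P(E) / P(E|H)
     = 0.7000 × 0.6000 / 0.8500
     = 0.42000000 / 0.8500
     = 0.4941


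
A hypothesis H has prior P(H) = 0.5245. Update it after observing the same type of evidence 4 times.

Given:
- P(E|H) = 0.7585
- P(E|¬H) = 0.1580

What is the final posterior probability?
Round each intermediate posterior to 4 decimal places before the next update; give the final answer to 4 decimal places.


Sequential Bayesian updating:

Initial prior: P(H) = 0.5245

Update 1:
  P(E) = 0.7585 × 0.5245 + 0.1580 × 0.4755 = 0.39783325 + 0.07512900 = 0.47296225
  P(H|E) = 0.39783325 / 0.47296225 = 0.8412

Update 2:
  P(E) = 0.7585 × 0.8412 + 0.1580 × 0.1588 = 0.63805020 + 0.02509040 = 0.66314060
  P(H|E) = 0.63805020 / 0.66314060 = 0.9622

Update 3:
  P(E) = 0.7585 × 0.9622 + 0.1580 × 0.0378 = 0.72982870 + 0.00597240 = 0.73580110
  P(H|E) = 0.72982870 / 0.73580110 = 0.9919

Update 4:
  P(E) = 0.7585 × 0.9919 + 0.1580 × 0.0081 = 0.75235615 + 0.00127980 = 0.75363595
  P(H|E) = 0.75235615 / 0.75363595 = 0.9983

Final posterior: 0.9983


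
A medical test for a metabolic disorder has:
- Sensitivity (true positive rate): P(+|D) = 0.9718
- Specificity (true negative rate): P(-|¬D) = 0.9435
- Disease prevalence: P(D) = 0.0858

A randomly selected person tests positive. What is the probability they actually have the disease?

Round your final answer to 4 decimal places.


Let D = has disease, + = positive test

Given:
- P(D) = 0.0858 (prevalence)
- P(+|D) = 0.9718 (sensitivity)
- P(-|¬D) = 0.9435 (specificity)
- P(+|¬D) = 0.0565 (false positive rate = 1 - specificity)

Step 1: Find P(+)
P(+) = P(+|D)P(D) + P(+|¬D)P(¬D)
     = 0.9718 × 0.0858 + 0.0565 × 0.9142
     = 0.08338044 + 0.05165230
     = 0.13503274

Step 2: Apply Bayes' theorem for P(D|+)
P(D|+) = P(+|D)P(D) / P(+)
       = 0.08338044 / 0.13503274
       = 0.6175


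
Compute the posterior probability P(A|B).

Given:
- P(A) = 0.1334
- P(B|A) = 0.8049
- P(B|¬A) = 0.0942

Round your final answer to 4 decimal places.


Bayes' theorem: P(A|B) = P(B|A) × P(A) / P(B)

Step 1: Calculate P(B) using law of total probability
P(B) = P(B|A)P(A) + P(B|¬A)P(¬A)
     = 0.8049 × 0.1334 + 0.0942 × 0.8666
     = 0.10737366 + 0.08163372
     = 0.18900738

Step 2: Apply Bayes' theorem
P(A|B) = P(B|A) × P(A) / P(B)
       = 0.10737366 / 0.18900738
       = 0.5681


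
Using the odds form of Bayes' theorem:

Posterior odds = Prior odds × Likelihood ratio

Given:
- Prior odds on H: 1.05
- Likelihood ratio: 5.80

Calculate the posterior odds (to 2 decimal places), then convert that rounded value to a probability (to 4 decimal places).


Step 1: Calculate posterior odds
Posterior odds = Prior odds × LR
               = 1.05 × 5.80
               = 6.09

Step 2: Convert to probability
P(H|E) = Posterior odds / (1 + Posterior odds)
       = 6.09 / (1 + 6.09)
       = 6.09 / 7.09
       = 0.8590

The evidence increased P(H) from 0.5122 to 0.8590.


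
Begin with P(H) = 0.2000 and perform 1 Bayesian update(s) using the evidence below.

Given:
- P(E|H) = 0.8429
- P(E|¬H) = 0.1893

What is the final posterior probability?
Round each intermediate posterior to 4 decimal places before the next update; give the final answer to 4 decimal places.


Sequential Bayesian updating:

Initial prior: P(H) = 0.2000

Update 1:
  P(E) = 0.8429 × 0.2000 + 0.1893 × 0.8000 = 0.16858000 + 0.15144000 = 0.32002000
  P(H|E) = 0.16858000 / 0.32002000 = 0.5268

Final posterior: 0.5268


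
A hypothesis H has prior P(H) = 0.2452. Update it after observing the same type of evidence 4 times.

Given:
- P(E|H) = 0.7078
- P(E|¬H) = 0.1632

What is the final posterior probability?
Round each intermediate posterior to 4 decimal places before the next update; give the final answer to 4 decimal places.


Sequential Bayesian updating:

Initial prior: P(H) = 0.2452

Update 1:
  P(E) = 0.7078 × 0.2452 + 0.1632 × 0.7548 = 0.17355256 + 0.12318336 = 0.29673592
  P(H|E) = 0.17355256 / 0.29673592 = 0.5849

Update 2:
  P(E) = 0.7078 × 0.5849 + 0.1632 × 0.4151 = 0.41399222 + 0.06774432 = 0.48173654
  P(H|E) = 0.41399222 / 0.48173654 = 0.8594

Update 3:
  P(E) = 0.7078 × 0.8594 + 0.1632 × 0.1406 = 0.60828332 + 0.02294592 = 0.63122924
  P(H|E) = 0.60828332 / 0.63122924 = 0.9636

Update 4:
  P(E) = 0.7078 × 0.9636 + 0.1632 × 0.0364 = 0.68203608 + 0.00594048 = 0.68797656
  P(H|E) = 0.68203608 / 0.68797656 = 0.9914

Final posterior: 0.9914


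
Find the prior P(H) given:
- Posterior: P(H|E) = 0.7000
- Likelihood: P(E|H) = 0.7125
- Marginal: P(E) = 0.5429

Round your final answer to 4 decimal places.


From Bayes' theorem: P(H|E) = P(E|H) × P(H) / P(E)

Rearranging for P(H):
P(H) = P(H|E) × P(E) / P(E|H)
     = 0.7000 × 0.5429 / 0.7125
     = 0.38003000 / 0.7125
     = 0.5334


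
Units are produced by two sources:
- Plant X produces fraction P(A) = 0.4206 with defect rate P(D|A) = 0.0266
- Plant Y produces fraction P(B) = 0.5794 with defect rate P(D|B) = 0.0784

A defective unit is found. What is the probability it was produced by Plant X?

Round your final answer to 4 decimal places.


Let A = from Plant X, D = defective

Given:
- P(A) = 0.4206, P(B) = 0.5794
- P(D|A) = 0.0266, P(D|B) = 0.0784

Step 1: Find P(D)
P(D) = P(D|A)P(A) + P(D|B)P(B)
     = 0.0266 × 0.4206 + 0.0784 × 0.5794
     = 0.01118796 + 0.04542496
     = 0.05661292

Step 2: Apply Bayes' theorem
P(A|D) = P(D|A)P(A) / P(D)
       = 0.01118796 / 0.05661292
       = 0.1976


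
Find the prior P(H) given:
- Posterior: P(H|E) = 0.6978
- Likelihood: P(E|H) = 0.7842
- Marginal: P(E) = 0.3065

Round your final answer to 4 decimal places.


From Bayes' theorem: P(H|E) = P(E|H) × P(H) / P(E)

Rearranging for P(H):
P(H) = P(H|E) × P(E) / P(E|H)
     = 0.6978 × 0.3065 / 0.7842
     = 0.21387570 / 0.7842
     = 0.2727


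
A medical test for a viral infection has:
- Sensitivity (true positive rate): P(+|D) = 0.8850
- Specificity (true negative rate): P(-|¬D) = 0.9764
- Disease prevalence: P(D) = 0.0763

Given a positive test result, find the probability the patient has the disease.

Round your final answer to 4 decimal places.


Let D = has disease, + = positive test

Given:
- P(D) = 0.0763 (prevalence)
- P(+|D) = 0.8850 (sensitivity)
- P(-|¬D) = 0.9764 (specificity)
- P(+|¬D) = 0.0236 (false positive rate = 1 - specificity)

Step 1: Find P(+)
P(+) = P(+|D)P(D) + P(+|¬D)P(¬D)
     = 0.8850 × 0.0763 + 0.0236 × 0.9237
     = 0.06752550 + 0.02179932
     = 0.08932482

Step 2: Apply Bayes' theorem for P(D|+)
P(D|+) = P(+|D)P(D) / P(+)
       = 0.06752550 / 0.08932482
       = 0.7560


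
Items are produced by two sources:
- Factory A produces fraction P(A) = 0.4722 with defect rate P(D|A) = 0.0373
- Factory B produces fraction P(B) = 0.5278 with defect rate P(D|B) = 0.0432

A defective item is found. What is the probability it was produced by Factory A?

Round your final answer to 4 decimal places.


Let A = from Factory A, D = defective

Given:
- P(A) = 0.4722, P(B) = 0.5278
- P(D|A) = 0.0373, P(D|B) = 0.0432

Step 1: Find P(D)
P(D) = P(D|A)P(A) + P(D|B)P(B)
     = 0.0373 × 0.4722 + 0.0432 × 0.5278
     = 0.01761306 + 0.02280096
     = 0.04041402

Step 2: Apply Bayes' theorem
P(A|D) = P(D|A)P(A) / P(D)
       = 0.01761306 / 0.04041402
       = 0.4358


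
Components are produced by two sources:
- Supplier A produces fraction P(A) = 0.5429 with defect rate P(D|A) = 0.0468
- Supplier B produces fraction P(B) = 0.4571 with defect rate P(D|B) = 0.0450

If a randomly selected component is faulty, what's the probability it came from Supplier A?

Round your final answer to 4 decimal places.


Let A = from Supplier A, D = faulty

Given:
- P(A) = 0.5429, P(B) = 0.4571
- P(D|A) = 0.0468, P(D|B) = 0.0450

Step 1: Find P(D)
P(D) = P(D|A)P(A) + P(D|B)P(B)
     = 0.0468 × 0.5429 + 0.0450 × 0.4571
     = 0.02540772 + 0.02056950
     = 0.04597722

Step 2: Apply Bayes' theorem
P(A|D) = P(D|A)P(A) / P(D)
       = 0.02540772 / 0.04597722
       = 0.5526


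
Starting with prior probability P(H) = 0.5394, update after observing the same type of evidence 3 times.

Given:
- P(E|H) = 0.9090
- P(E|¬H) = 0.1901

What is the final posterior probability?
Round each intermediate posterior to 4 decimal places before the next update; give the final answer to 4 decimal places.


Sequential Bayesian updating:

Initial prior: P(H) = 0.5394

Update 1:
  P(E) = 0.9090 × 0.5394 + 0.1901 × 0.4606 = 0.49031460 + 0.08756006 = 0.57787466
  P(H|E) = 0.49031460 / 0.57787466 = 0.8485

Update 2:
  P(E) = 0.9090 × 0.8485 + 0.1901 × 0.1515 = 0.77128650 + 0.02880015 = 0.80008665
  P(H|E) = 0.77128650 / 0.80008665 = 0.9640

Update 3:
  P(E) = 0.9090 × 0.9640 + 0.1901 × 0.0360 = 0.87627600 + 0.00684360 = 0.88311960
  P(H|E) = 0.87627600 / 0.88311960 = 0.9923

Final posterior: 0.9923


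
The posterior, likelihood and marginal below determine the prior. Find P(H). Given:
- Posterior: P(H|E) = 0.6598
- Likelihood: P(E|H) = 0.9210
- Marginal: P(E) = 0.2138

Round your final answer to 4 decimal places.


From Bayes' theorem: P(H|E) = P(E|H) × P(H) / P(E)

Rearranging for P(H):
P(H) = P(H|E) × P(E) / P(E|H)
     = 0.6598 × 0.2138 / 0.9210
     = 0.14106524 / 0.9210
     = 0.1532


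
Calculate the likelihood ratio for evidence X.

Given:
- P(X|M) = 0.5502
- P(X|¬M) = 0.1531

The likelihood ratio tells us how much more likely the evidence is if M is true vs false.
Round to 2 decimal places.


Likelihood Ratio (LR) = P(X|M) / P(X|¬M)

LR = 0.5502 / 0.1531
   = 3.59

The evidence is 3.59 times more likely if M is true than if M is false.
Since LR > 1, the evidence supports M over ¬M.


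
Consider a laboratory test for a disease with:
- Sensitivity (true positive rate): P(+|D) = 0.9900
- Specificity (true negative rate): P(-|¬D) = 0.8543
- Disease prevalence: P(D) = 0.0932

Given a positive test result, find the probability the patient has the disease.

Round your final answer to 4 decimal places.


Let D = has disease, + = positive test

Given:
- P(D) = 0.0932 (prevalence)
- P(+|D) = 0.9900 (sensitivity)
- P(-|¬D) = 0.8543 (specificity)
- P(+|¬D) = 0.1457 (false positive rate = 1 - specificity)

Step 1: Find P(+)
P(+) = P(+|D)P(D) + P(+|¬D)P(¬D)
     = 0.9900 × 0.0932 + 0.1457 × 0.9068
     = 0.09226800 + 0.13212076
     = 0.22438876

Step 2: Apply Bayes' theorem for P(D|+)
P(D|+) = P(+|D)P(D) / P(+)
       = 0.09226800 / 0.22438876
       = 0.4112


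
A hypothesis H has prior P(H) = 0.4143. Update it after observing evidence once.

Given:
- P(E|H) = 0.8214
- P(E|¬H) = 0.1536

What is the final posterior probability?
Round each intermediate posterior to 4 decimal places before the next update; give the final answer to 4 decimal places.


Sequential Bayesian updating:

Initial prior: P(H) = 0.4143

Update 1:
  P(E) = 0.8214 × 0.4143 + 0.1536 × 0.5857 = 0.34030602 + 0.08996352 = 0.43026954
  P(H|E) = 0.34030602 / 0.43026954 = 0.7909

Final posterior: 0.7909


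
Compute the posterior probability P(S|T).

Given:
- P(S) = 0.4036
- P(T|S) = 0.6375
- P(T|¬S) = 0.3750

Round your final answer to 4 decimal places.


Bayes' theorem: P(S|T) = P(T|S) × P(S) / P(T)

Step 1: Calculate P(T) using law of total probability
P(T) = P(T|S)P(S) + P(T|¬S)P(¬S)
     = 0.6375 × 0.4036 + 0.3750 × 0.5964
     = 0.25729500 + 0.22365000
     = 0.48094500

Step 2: Apply Bayes' theorem
P(S|T) = P(T|S) × P(S) / P(T)
       = 0.25729500 / 0.48094500
       = 0.5350


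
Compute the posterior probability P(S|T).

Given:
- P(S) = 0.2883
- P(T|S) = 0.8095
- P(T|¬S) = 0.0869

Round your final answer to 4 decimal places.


Bayes' theorem: P(S|T) = P(T|S) × P(S) / P(T)

Step 1: Calculate P(T) using law of total probability
P(T) = P(T|S)P(S) + P(T|¬S)P(¬S)
     = 0.8095 × 0.2883 + 0.0869 × 0.7117
     = 0.23337885 + 0.06184673
     = 0.29522558

Step 2: Apply Bayes' theorem
P(S|T) = P(T|S) × P(S) / P(T)
       = 0.23337885 / 0.29522558
       = 0.7905


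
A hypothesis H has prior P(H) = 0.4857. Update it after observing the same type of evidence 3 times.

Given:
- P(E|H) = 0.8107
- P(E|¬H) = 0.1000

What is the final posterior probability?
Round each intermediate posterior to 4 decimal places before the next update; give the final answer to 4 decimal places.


Sequential Bayesian updating:

Initial prior: P(H) = 0.4857

Update 1:
  P(E) = 0.8107 × 0.4857 + 0.1000 × 0.5143 = 0.39375699 + 0.05143000 = 0.44518699
  P(H|E) = 0.39375699 / 0.44518699 = 0.8845

Update 2:
  P(E) = 0.8107 × 0.8845 + 0.1000 × 0.1155 = 0.71706415 + 0.01155000 = 0.72861415
  P(H|E) = 0.71706415 / 0.72861415 = 0.9841

Update 3:
  P(E) = 0.8107 × 0.9841 + 0.1000 × 0.0159 = 0.79780987 + 0.00159000 = 0.79939987
  P(H|E) = 0.79780987 / 0.79939987 = 0.9980

Final posterior: 0.9980


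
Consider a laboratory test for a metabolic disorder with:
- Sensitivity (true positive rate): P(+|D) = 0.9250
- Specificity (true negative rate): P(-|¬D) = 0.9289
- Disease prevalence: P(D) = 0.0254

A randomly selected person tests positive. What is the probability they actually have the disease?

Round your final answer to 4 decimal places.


Let D = has disease, + = positive test

Given:
- P(D) = 0.0254 (prevalence)
- P(+|D) = 0.9250 (sensitivity)
- P(-|¬D) = 0.9289 (specificity)
- P(+|¬D) = 0.0711 (false positive rate = 1 - specificity)

Step 1: Find P(+)
P(+) = P(+|D)P(D) + P(+|¬D)P(¬D)
     = 0.9250 × 0.0254 + 0.0711 × 0.9746
     = 0.02349500 + 0.06929406
     = 0.09278906

Step 2: Apply Bayes' theorem for P(D|+)
P(D|+) = P(+|D)P(D) / P(+)
       = 0.02349500 / 0.09278906
       = 0.2532


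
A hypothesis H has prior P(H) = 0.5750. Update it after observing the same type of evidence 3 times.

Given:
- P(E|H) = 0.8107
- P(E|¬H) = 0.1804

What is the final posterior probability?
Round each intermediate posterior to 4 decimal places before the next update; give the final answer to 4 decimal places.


Sequential Bayesian updating:

Initial prior: P(H) = 0.5750

Update 1:
  P(E) = 0.8107 × 0.5750 + 0.1804 × 0.4250 = 0.46615250 + 0.07667000 = 0.54282250
  P(H|E) = 0.46615250 / 0.54282250 = 0.8588

Update 2:
  P(E) = 0.8107 × 0.8588 + 0.1804 × 0.1412 = 0.69622916 + 0.02547248 = 0.72170164
  P(H|E) = 0.69622916 / 0.72170164 = 0.9647

Update 3:
  P(E) = 0.8107 × 0.9647 + 0.1804 × 0.0353 = 0.78208229 + 0.00636812 = 0.78845041
  P(H|E) = 0.78208229 / 0.78845041 = 0.9919

Final posterior: 0.9919


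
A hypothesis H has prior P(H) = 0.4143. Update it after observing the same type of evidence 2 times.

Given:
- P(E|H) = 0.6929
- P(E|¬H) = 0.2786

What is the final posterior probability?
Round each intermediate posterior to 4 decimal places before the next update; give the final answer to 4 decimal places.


Sequential Bayesian updating:

Initial prior: P(H) = 0.4143

Update 1:
  P(E) = 0.6929 × 0.4143 + 0.2786 × 0.5857 = 0.28706847 + 0.16317602 = 0.45024449
  P(H|E) = 0.28706847 / 0.45024449 = 0.6376

Update 2:
  P(E) = 0.6929 × 0.6376 + 0.2786 × 0.3624 = 0.44179304 + 0.10096464 = 0.54275768
  P(H|E) = 0.44179304 / 0.54275768 = 0.8140

Final posterior: 0.8140


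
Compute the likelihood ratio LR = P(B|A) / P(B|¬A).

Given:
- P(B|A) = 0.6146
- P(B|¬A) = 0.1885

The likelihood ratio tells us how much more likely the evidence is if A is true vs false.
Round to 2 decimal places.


Likelihood Ratio (LR) = P(B|A) / P(B|¬A)

LR = 0.6146 / 0.1885
   = 3.26

The evidence is 3.26 times more likely if A is true than if A is false.
Since LR > 1, the evidence supports A over ¬A.


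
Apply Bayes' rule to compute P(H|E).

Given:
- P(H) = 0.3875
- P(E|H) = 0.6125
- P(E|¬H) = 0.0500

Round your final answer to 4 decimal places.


Bayes' theorem: P(H|E) = P(E|H) × P(H) / P(E)

Step 1: Calculate P(E) using law of total probability
P(E) = P(E|H)P(H) + P(E|¬H)P(¬H)
     = 0.6125 × 0.3875 + 0.0500 × 0.6125
     = 0.23734375 + 0.03062500
     = 0.26796875

Step 2: Apply Bayes' theorem
P(H|E) = P(E|H) × P(H) / P(E)
       = 0.23734375 / 0.26796875
       = 0.8857


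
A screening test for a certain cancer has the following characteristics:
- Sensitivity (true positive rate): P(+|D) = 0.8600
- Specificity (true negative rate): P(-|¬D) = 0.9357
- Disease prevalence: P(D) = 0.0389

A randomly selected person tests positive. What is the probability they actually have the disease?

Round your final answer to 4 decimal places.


Let D = has disease, + = positive test

Given:
- P(D) = 0.0389 (prevalence)
- P(+|D) = 0.8600 (sensitivity)
- P(-|¬D) = 0.9357 (specificity)
- P(+|¬D) = 0.0643 (false positive rate = 1 - specificity)

Step 1: Find P(+)
P(+) = P(+|D)P(D) + P(+|¬D)P(¬D)
     = 0.8600 × 0.0389 + 0.0643 × 0.9611
     = 0.03345400 + 0.06179873
     = 0.09525273

Step 2: Apply Bayes' theorem for P(D|+)
P(D|+) = P(+|D)P(D) / P(+)
       = 0.03345400 / 0.09525273
       = 0.3512


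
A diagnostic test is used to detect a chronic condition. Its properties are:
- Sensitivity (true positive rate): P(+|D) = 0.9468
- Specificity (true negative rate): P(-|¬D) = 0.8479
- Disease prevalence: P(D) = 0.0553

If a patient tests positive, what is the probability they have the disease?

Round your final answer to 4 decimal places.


Let D = has disease, + = positive test

Given:
- P(D) = 0.0553 (prevalence)
- P(+|D) = 0.9468 (sensitivity)
- P(-|¬D) = 0.8479 (specificity)
- P(+|¬D) = 0.1521 (false positive rate = 1 - specificity)

Step 1: Find P(+)
P(+) = P(+|D)P(D) + P(+|¬D)P(¬D)
     = 0.9468 × 0.0553 + 0.1521 × 0.9447
     = 0.05235804 + 0.14368887
     = 0.19604691

Step 2: Apply Bayes' theorem for P(D|+)
P(D|+) = P(+|D)P(D) / P(+)
       = 0.05235804 / 0.19604691
       = 0.2671


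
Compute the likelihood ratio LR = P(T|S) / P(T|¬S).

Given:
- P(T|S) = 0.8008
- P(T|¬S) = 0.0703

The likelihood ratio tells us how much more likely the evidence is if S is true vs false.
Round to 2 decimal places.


Likelihood Ratio (LR) = P(T|S) / P(T|¬S)

LR = 0.8008 / 0.0703
   = 11.39

The evidence is 11.39 times more likely if S is true than if S is false.
Since LR > 1, the evidence supports S over ¬S.


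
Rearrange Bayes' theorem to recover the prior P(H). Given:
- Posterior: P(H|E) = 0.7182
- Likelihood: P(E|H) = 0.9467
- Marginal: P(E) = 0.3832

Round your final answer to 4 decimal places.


From Bayes' theorem: P(H|E) = P(E|H) × P(H) / P(E)

Rearranging for P(H):
P(H) = P(H|E) × P(E) / P(E|H)
     = 0.7182 × 0.3832 / 0.9467
     = 0.27521424 / 0.9467
     = 0.2907


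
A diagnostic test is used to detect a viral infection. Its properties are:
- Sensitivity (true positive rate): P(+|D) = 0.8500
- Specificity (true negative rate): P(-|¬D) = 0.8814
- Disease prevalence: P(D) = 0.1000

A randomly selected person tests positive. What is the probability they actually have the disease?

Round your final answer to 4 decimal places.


Let D = has disease, + = positive test

Given:
- P(D) = 0.1000 (prevalence)
- P(+|D) = 0.8500 (sensitivity)
- P(-|¬D) = 0.8814 (specificity)
- P(+|¬D) = 0.1186 (false positive rate = 1 - specificity)

Step 1: Find P(+)
P(+) = P(+|D)P(D) + P(+|¬D)P(¬D)
     = 0.8500 × 0.1000 + 0.1186 × 0.9000
     = 0.08500000 + 0.10674000
     = 0.19174000

Step 2: Apply Bayes' theorem for P(D|+)
P(D|+) = P(+|D)P(D) / P(+)
       = 0.08500000 / 0.19174000
       = 0.4433


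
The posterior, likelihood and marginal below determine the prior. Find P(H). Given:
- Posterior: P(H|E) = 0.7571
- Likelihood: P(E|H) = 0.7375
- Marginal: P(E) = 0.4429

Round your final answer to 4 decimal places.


From Bayes' theorem: P(H|E) = P(E|H) × P(H) / P(E)

Rearranging for P(H):
P(H) = P(H|E) × P(E) / P(E|H)
     = 0.7571 × 0.4429 / 0.7375
     = 0.33531959 / 0.7375
     = 0.4547


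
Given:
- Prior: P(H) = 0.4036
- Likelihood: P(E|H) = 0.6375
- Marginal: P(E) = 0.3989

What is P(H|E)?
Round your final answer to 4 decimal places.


Using Bayes' theorem:

P(H|E) = P(E|H) × P(H) / P(E)
       = 0.6375 × 0.4036 / 0.3989
       = 0.25729500 / 0.3989
       = 0.6450

The evidence strengthens our belief in H.
Prior: 0.4036 → Posterior: 0.6450


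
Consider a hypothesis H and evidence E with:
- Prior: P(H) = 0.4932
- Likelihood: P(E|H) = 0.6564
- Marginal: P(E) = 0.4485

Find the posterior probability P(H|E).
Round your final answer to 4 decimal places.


Using Bayes' theorem:

P(H|E) = P(E|H) × P(H) / P(E)
       = 0.6564 × 0.4932 / 0.4485
       = 0.32373648 / 0.4485
       = 0.7218

The evidence strengthens our belief in H.
Prior: 0.4932 → Posterior: 0.7218


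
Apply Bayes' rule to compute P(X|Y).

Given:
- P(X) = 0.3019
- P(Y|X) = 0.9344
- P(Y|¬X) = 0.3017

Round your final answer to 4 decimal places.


Bayes' theorem: P(X|Y) = P(Y|X) × P(X) / P(Y)

Step 1: Calculate P(Y) using law of total probability
P(Y) = P(Y|X)P(X) + P(Y|¬X)P(¬X)
     = 0.9344 × 0.3019 + 0.3017 × 0.6981
     = 0.28209536 + 0.21061677
     = 0.49271213

Step 2: Apply Bayes' theorem
P(X|Y) = P(Y|X) × P(X) / P(Y)
       = 0.28209536 / 0.49271213
       = 0.5725


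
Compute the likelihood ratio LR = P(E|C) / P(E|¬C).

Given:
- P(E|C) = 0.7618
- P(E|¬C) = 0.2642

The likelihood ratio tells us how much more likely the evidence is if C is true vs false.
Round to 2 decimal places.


Likelihood Ratio (LR) = P(E|C) / P(E|¬C)

LR = 0.7618 / 0.2642
   = 2.88

The evidence is 2.88 times more likely if C is true than if C is false.
Since LR > 1, the evidence supports C over ¬C.


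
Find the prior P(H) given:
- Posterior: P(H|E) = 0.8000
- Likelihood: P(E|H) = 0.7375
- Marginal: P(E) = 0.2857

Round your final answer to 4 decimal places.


From Bayes' theorem: P(H|E) = P(E|H) × P(H) / P(E)

Rearranging for P(H):
P(H) = P(H|E) × P(E) / P(E|H)
     = 0.8000 × 0.2857 / 0.7375
     = 0.22856000 / 0.7375
     = 0.3099


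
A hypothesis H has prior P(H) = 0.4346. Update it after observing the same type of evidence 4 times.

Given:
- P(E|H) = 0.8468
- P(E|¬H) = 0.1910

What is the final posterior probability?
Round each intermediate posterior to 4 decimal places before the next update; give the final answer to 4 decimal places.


Sequential Bayesian updating:

Initial prior: P(H) = 0.4346

Update 1:
  P(E) = 0.8468 × 0.4346 + 0.1910 × 0.5654 = 0.36801928 + 0.10799140 = 0.47601068
  P(H|E) = 0.36801928 / 0.47601068 = 0.7731

Update 2:
  P(E) = 0.8468 × 0.7731 + 0.1910 × 0.2269 = 0.65466108 + 0.04333790 = 0.69799898
  P(H|E) = 0.65466108 / 0.69799898 = 0.9379

Update 3:
  P(E) = 0.8468 × 0.9379 + 0.1910 × 0.0621 = 0.79421372 + 0.01186110 = 0.80607482
  P(H|E) = 0.79421372 / 0.80607482 = 0.9853

Update 4:
  P(E) = 0.8468 × 0.9853 + 0.1910 × 0.0147 = 0.83435204 + 0.00280770 = 0.83715974
  P(H|E) = 0.83435204 / 0.83715974 = 0.9966

Final posterior: 0.9966


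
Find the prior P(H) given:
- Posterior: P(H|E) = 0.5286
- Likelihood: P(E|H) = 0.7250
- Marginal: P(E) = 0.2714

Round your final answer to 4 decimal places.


From Bayes' theorem: P(H|E) = P(E|H) × P(H) / P(E)

Rearranging for P(H):
P(H) = P(H|E) × P(E) / P(E|H)
     = 0.5286 × 0.2714 / 0.7250
     = 0.14346204 / 0.7250
     = 0.1979


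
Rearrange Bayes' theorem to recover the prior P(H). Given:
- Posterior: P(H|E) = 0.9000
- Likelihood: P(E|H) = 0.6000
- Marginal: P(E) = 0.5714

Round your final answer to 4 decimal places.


From Bayes' theorem: P(H|E) = P(E|H) × P(H) / P(E)

Rearranging for P(H):
P(H) = P(H|E) × P(E) / P(E|H)
     = 0.9000 × 0.5714 / 0.6000
     = 0.51426000 / 0.6000
     = 0.8571


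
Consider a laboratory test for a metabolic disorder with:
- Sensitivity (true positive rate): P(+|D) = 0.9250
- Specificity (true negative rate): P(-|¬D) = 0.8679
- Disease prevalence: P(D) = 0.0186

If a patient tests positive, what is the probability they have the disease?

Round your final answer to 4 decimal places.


Let D = has disease, + = positive test

Given:
- P(D) = 0.0186 (prevalence)
- P(+|D) = 0.9250 (sensitivity)
- P(-|¬D) = 0.8679 (specificity)
- P(+|¬D) = 0.1321 (false positive rate = 1 - specificity)

Step 1: Find P(+)
P(+) = P(+|D)P(D) + P(+|¬D)P(¬D)
     = 0.9250 × 0.0186 + 0.1321 × 0.9814
     = 0.01720500 + 0.12964294
     = 0.14684794

Step 2: Apply Bayes' theorem for P(D|+)
P(D|+) = P(+|D)P(D) / P(+)
       = 0.01720500 / 0.14684794
       = 0.1172


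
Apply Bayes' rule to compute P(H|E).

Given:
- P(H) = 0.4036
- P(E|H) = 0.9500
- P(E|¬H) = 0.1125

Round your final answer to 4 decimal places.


Bayes' theorem: P(H|E) = P(E|H) × P(H) / P(E)

Step 1: Calculate P(E) using law of total probability
P(E) = P(E|H)P(H) + P(E|¬H)P(¬H)
     = 0.9500 × 0.4036 + 0.1125 × 0.5964
     = 0.38342000 + 0.06709500
     = 0.45051500

Step 2: Apply Bayes' theorem
P(H|E) = P(E|H) × P(H) / P(E)
       = 0.38342000 / 0.45051500
       = 0.8511


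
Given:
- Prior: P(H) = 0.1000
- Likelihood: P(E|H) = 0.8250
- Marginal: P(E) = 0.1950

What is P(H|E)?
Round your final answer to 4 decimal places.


Using Bayes' theorem:

P(H|E) = P(E|H) × P(H) / P(E)
       = 0.8250 × 0.1000 / 0.1950
       = 0.08250000 / 0.1950
       = 0.4231

The evidence strengthens our belief in H.
Prior: 0.1000 → Posterior: 0.4231


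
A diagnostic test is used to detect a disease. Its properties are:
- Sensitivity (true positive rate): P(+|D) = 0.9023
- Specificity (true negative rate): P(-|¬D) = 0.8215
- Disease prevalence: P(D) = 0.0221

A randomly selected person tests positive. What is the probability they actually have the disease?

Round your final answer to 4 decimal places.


Let D = has disease, + = positive test

Given:
- P(D) = 0.0221 (prevalence)
- P(+|D) = 0.9023 (sensitivity)
- P(-|¬D) = 0.8215 (specificity)
- P(+|¬D) = 0.1785 (false positive rate = 1 - specificity)

Step 1: Find P(+)
P(+) = P(+|D)P(D) + P(+|¬D)P(¬D)
     = 0.9023 × 0.0221 + 0.1785 × 0.9779
     = 0.01994083 + 0.17455515
     = 0.19449598

Step 2: Apply Bayes' theorem for P(D|+)
P(D|+) = P(+|D)P(D) / P(+)
       = 0.01994083 / 0.19449598
       = 0.1025
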